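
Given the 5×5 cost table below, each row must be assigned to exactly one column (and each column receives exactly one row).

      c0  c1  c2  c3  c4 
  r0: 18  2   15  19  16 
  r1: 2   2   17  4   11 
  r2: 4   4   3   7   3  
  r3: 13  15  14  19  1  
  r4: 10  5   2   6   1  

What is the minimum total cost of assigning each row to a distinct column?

optimal assignment: row0→col1 (cost 2), row1→col3 (cost 4), row2→col0 (cost 4), row3→col4 (cost 1), row4→col2 (cost 2)
total = 2 + 4 + 4 + 1 + 2 = 13

Minimum assignment cost: 13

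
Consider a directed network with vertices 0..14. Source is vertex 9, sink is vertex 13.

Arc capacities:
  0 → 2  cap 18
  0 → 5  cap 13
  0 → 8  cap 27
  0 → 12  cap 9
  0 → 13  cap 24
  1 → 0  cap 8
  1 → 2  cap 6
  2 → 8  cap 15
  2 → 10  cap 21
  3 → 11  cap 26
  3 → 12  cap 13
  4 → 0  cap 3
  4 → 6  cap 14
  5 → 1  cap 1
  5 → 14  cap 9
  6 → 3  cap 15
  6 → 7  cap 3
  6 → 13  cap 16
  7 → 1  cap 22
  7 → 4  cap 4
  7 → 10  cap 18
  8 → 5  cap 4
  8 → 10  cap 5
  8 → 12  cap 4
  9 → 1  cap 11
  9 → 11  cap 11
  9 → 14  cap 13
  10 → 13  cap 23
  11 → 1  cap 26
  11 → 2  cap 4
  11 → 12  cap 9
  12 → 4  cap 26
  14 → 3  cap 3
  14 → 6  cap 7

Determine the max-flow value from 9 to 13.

augment #1: 9→1→0→13 bottleneck 8, total now 8
augment #2: 9→14→6→13 bottleneck 7, total now 15
augment #3: 9→1→2→10→13 bottleneck 3, total now 18
augment #4: 9→11→2→10→13 bottleneck 4, total now 22
augment #5: 9→11→1→2→10→13 bottleneck 3, total now 25
augment #6: 9→11→12→4→0→13 bottleneck 3, total now 28
augment #7: 9→11→12→4→6→13 bottleneck 1, total now 29
augment #8: 9→14→3→12→4→6→13 bottleneck 3, total now 32

Maximum flow value: 32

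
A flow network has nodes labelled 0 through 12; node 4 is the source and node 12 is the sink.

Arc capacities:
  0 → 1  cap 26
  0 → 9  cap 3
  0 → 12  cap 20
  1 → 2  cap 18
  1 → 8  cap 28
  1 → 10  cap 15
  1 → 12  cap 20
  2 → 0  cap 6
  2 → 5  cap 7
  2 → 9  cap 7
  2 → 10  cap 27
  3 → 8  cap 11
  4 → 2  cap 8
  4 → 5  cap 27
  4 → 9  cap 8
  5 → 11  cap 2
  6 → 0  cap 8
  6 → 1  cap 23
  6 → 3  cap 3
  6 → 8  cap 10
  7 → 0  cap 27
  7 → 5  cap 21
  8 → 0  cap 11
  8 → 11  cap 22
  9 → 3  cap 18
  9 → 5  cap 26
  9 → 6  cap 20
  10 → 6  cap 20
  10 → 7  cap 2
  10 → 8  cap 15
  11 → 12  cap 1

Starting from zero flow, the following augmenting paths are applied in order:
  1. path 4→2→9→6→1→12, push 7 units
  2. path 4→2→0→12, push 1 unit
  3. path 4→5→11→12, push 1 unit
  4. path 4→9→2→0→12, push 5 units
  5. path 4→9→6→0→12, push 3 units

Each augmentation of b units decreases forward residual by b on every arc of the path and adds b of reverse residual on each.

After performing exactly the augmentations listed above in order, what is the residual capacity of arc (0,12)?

after path 1 (4→2→9→6→1→12, push 7): res(0,12)=20
after path 2 (4→2→0→12, push 1): res(0,12)=19
after path 3 (4→5→11→12, push 1): res(0,12)=19
after path 4 (4→9→2→0→12, push 5): res(0,12)=14
after path 5 (4→9→6→0→12, push 3): res(0,12)=11

Residual capacity of (0,12): 11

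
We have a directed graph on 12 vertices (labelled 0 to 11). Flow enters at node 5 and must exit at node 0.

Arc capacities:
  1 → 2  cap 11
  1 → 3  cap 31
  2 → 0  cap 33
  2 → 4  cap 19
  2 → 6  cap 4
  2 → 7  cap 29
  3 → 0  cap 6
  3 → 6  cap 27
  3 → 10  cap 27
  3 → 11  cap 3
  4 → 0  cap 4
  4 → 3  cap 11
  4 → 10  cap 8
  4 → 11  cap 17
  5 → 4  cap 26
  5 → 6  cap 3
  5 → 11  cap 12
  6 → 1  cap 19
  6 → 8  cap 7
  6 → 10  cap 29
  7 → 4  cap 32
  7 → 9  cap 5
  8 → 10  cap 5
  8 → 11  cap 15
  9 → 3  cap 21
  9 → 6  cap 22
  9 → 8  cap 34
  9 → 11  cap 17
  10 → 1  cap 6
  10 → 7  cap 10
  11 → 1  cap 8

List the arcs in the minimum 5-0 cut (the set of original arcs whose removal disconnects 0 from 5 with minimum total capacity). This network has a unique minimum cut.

augment #1: 5→4→0 push 4
augment #2: 5→4→3→0 push 6
augment #3: 5→6→1→2→0 push 3
augment #4: 5→11→1→2→0 push 8
max flow = 21; residual-reachable set from 5 gives S-side
cut edges (S→T): {(1,2), (3,0), (4,0)} total cap 21

Min-cut arcs: {(1,2), (3,0), (4,0)} (total capacity 21)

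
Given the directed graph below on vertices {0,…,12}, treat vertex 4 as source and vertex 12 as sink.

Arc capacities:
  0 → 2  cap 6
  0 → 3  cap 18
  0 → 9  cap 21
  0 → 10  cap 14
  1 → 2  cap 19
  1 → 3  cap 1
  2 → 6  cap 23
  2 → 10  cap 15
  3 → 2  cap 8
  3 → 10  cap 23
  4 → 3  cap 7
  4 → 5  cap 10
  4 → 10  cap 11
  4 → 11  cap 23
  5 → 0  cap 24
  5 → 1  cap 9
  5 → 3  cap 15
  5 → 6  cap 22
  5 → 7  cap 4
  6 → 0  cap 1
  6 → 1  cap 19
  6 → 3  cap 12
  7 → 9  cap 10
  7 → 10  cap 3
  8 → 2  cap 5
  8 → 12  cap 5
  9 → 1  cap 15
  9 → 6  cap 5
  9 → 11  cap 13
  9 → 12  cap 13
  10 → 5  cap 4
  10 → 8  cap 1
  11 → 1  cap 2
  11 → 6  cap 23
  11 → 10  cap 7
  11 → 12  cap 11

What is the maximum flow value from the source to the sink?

Maximum flow value: 25

augment #1: 4→11→12 bottleneck 11, total now 11
augment #2: 4→10→8→12 bottleneck 1, total now 12
augment #3: 4→5→0→9→12 bottleneck 10, total now 22
augment #4: 4→10→5→0→9→12 bottleneck 3, total now 25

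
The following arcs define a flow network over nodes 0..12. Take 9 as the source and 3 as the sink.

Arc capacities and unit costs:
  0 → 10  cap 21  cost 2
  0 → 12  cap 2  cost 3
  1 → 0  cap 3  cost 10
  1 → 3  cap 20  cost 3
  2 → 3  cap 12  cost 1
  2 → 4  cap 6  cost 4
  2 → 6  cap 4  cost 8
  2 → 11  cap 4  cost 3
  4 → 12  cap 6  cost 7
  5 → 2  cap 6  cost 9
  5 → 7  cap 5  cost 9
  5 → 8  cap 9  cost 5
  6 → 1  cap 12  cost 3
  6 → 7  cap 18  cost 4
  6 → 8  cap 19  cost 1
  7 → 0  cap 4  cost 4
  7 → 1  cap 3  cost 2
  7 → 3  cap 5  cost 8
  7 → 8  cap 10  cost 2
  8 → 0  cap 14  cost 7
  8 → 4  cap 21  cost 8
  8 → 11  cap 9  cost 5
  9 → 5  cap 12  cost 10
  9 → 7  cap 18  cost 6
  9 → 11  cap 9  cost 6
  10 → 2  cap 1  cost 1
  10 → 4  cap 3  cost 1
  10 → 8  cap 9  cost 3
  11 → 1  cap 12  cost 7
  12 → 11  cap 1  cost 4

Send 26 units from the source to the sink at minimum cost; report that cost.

shortest-cost path #1: 9→7→1→3 push 3 @ unit cost 11 (adds 33)
shortest-cost path #2: 9→7→3 push 5 @ unit cost 14 (adds 70)
shortest-cost path #3: 9→7→0→10→2→3 push 1 @ unit cost 14 (adds 14)
shortest-cost path #4: 9→11→1→3 push 9 @ unit cost 16 (adds 144)
shortest-cost path #5: 9→5→2→3 push 6 @ unit cost 20 (adds 120)
shortest-cost path #6: 9→7→8→11→1→3 push 2 @ unit cost 23 (adds 46)
total cost = 427

Minimum cost for 26 units: 427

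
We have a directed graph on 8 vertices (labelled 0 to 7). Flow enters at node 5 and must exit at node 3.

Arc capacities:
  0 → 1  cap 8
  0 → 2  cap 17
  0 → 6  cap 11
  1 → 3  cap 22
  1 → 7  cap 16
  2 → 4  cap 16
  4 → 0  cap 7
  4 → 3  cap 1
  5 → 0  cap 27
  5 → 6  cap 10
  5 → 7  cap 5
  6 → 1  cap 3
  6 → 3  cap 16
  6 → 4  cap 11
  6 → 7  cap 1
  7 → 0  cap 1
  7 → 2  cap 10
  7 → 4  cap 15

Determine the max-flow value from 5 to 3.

augment #1: 5→6→3 bottleneck 10, total now 10
augment #2: 5→0→1→3 bottleneck 8, total now 18
augment #3: 5→0→6→3 bottleneck 6, total now 24
augment #4: 5→7→4→3 bottleneck 1, total now 25
augment #5: 5→0→6→1→3 bottleneck 3, total now 28

Maximum flow value: 28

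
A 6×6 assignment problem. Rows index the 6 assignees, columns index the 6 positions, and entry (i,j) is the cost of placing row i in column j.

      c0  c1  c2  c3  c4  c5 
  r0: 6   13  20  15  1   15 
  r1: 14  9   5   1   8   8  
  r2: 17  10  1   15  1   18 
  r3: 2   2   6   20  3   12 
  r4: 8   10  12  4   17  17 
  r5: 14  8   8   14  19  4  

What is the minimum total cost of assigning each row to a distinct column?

Minimum assignment cost: 17

optimal assignment: row0→col4 (cost 1), row1→col3 (cost 1), row2→col2 (cost 1), row3→col1 (cost 2), row4→col0 (cost 8), row5→col5 (cost 4)
total = 1 + 1 + 1 + 2 + 8 + 4 = 17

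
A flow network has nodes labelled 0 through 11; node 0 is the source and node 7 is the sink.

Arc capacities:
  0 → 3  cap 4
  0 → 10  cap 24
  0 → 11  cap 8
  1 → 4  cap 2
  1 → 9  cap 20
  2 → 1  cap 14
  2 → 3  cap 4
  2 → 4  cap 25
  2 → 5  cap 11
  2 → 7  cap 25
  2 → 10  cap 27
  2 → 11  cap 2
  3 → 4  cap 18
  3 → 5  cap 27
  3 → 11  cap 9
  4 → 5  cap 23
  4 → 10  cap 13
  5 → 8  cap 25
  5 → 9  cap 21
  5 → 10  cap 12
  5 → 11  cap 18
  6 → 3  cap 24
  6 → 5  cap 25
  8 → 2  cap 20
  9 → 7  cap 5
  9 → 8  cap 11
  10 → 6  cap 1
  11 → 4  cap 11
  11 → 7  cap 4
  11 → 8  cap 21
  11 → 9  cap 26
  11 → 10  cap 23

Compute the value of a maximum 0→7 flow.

augment #1: 0→11→7 bottleneck 4, total now 4
augment #2: 0→11→9→7 bottleneck 4, total now 8
augment #3: 0→3→5→9→7 bottleneck 1, total now 9
augment #4: 0→3→5→8→2→7 bottleneck 3, total now 12
augment #5: 0→10→6→5→8→2→7 bottleneck 1, total now 13

Maximum flow value: 13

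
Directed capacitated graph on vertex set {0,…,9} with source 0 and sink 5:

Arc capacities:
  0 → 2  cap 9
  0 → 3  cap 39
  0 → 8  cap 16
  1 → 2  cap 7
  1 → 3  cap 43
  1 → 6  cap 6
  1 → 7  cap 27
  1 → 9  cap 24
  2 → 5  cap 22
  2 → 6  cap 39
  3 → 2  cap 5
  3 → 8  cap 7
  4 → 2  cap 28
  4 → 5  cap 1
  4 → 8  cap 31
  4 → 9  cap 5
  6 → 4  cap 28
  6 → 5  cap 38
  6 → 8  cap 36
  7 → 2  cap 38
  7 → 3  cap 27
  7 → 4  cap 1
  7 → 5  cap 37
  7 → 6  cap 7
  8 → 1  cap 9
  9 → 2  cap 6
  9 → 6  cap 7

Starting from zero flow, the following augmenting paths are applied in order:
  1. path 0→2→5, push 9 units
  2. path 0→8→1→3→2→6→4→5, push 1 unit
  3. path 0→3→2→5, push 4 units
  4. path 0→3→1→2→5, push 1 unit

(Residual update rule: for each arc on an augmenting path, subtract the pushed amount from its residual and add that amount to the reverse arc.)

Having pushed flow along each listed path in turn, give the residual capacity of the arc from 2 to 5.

after path 1 (0→2→5, push 9): res(2,5)=13
after path 2 (0→8→1→3→2→6→4→5, push 1): res(2,5)=13
after path 3 (0→3→2→5, push 4): res(2,5)=9
after path 4 (0→3→1→2→5, push 1): res(2,5)=8

Residual capacity of (2,5): 8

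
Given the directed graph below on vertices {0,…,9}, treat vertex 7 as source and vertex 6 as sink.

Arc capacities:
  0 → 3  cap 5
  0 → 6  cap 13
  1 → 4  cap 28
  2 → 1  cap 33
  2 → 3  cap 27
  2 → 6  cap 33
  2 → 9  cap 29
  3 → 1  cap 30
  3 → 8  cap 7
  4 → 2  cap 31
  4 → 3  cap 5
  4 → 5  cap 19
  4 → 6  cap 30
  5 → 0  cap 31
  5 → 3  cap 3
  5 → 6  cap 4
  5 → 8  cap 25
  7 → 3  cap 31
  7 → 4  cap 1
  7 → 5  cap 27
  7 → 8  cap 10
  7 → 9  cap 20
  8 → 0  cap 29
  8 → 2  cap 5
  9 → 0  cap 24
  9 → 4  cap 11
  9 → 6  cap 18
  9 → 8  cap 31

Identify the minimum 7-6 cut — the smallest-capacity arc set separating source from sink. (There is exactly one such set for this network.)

Min-cut arcs: {(0,6), (1,4), (5,6), (7,4), (7,9), (8,2)} (total capacity 71)

augment #1: 7→4→6 push 1
augment #2: 7→5→6 push 4
augment #3: 7→9→6 push 18
augment #4: 7→5→0→6 push 13
augment #5: 7→8→2→6 push 5
augment #6: 7→9→4→6 push 2
augment #7: 7→3→1→4→6 push 27
augment #8: 7→3→1→4→2→6 push 1
max flow = 71; residual-reachable set from 7 gives S-side
cut edges (S→T): {(0,6), (1,4), (5,6), (7,4), (7,9), (8,2)} total cap 71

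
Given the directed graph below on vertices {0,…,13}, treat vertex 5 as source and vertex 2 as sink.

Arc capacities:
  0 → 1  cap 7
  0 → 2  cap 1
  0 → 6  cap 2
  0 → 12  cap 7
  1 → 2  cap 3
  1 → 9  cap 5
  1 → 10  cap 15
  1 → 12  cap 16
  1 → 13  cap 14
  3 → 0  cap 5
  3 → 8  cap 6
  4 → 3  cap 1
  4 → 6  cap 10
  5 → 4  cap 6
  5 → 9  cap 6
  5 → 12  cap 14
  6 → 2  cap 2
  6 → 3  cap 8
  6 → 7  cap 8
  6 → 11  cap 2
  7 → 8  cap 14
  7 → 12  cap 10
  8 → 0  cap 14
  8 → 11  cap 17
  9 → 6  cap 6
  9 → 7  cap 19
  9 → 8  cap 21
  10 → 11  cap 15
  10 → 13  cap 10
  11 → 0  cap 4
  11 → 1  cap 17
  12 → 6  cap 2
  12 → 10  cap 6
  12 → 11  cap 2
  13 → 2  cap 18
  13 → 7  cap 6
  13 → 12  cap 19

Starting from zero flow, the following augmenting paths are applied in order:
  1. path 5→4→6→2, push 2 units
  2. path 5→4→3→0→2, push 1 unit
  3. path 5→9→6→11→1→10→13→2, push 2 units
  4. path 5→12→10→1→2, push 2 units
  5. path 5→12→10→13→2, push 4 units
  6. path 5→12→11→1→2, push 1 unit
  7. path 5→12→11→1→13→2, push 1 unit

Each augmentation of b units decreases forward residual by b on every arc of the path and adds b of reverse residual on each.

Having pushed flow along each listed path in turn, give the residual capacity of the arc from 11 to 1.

after path 1 (5→4→6→2, push 2): res(11,1)=17
after path 2 (5→4→3→0→2, push 1): res(11,1)=17
after path 3 (5→9→6→11→1→10→13→2, push 2): res(11,1)=15
after path 4 (5→12→10→1→2, push 2): res(11,1)=15
after path 5 (5→12→10→13→2, push 4): res(11,1)=15
after path 6 (5→12→11→1→2, push 1): res(11,1)=14
after path 7 (5→12→11→1→13→2, push 1): res(11,1)=13

Residual capacity of (11,1): 13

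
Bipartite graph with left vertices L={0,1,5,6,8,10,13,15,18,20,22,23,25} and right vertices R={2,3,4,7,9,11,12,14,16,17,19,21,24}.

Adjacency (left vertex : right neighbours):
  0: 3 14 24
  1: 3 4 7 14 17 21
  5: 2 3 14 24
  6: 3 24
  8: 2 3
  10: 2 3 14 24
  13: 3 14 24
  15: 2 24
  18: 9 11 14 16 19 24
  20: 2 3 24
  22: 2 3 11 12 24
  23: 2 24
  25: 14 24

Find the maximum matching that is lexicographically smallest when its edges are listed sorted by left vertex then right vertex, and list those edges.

|M| = 7 (so the lex-smallest maximum matching has 7 edges)
process left vertices in ascending order; for each, take the smallest-labelled available neighbour that still permits 7 edges overall, or leave it unmatched if none does
lex-smallest matching: {0-3, 1-4, 5-2, 6-24, 10-14, 18-9, 22-11}

Lex-smallest maximum matching: {(0,3), (1,4), (5,2), (6,24), (10,14), (18,9), (22,11)}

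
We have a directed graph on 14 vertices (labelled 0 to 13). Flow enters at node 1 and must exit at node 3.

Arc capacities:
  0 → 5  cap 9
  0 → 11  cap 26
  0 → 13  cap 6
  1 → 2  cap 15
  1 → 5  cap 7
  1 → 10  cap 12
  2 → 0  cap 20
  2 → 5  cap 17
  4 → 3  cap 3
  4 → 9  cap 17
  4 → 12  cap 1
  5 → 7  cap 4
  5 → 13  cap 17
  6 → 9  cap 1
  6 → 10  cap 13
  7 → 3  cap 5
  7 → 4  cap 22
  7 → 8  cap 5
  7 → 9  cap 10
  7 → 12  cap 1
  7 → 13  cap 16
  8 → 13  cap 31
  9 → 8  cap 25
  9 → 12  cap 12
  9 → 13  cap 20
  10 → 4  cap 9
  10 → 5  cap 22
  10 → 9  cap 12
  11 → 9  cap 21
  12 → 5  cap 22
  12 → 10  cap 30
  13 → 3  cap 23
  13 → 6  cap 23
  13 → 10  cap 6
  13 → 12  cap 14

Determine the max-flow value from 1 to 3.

augment #1: 1→5→7→3 bottleneck 4, total now 4
augment #2: 1→5→13→3 bottleneck 3, total now 7
augment #3: 1→10→4→3 bottleneck 3, total now 10
augment #4: 1→2→0→13→3 bottleneck 6, total now 16
augment #5: 1→2→5→13→3 bottleneck 9, total now 25
augment #6: 1→10→5→13→3 bottleneck 5, total now 30

Maximum flow value: 30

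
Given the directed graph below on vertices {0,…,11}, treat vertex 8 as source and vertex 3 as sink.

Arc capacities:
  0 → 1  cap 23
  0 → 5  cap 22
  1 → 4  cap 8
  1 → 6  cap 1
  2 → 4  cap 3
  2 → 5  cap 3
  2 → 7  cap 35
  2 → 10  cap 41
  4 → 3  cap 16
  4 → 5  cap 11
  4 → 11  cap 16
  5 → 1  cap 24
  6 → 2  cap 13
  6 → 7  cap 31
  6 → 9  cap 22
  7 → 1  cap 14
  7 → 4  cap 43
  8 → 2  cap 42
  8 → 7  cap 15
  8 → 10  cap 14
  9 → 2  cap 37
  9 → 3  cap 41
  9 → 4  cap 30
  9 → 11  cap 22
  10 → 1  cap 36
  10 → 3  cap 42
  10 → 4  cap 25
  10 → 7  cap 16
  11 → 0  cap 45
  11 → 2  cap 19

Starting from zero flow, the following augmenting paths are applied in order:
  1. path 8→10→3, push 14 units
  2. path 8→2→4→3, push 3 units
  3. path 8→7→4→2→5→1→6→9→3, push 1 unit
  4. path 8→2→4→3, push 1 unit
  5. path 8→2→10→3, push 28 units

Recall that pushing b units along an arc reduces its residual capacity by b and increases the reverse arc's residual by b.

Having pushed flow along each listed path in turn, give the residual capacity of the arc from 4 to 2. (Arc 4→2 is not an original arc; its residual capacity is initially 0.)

Residual capacity of (4,2): 3

after path 1 (8→10→3, push 14): res(4,2)=0
after path 2 (8→2→4→3, push 3): res(4,2)=3
after path 3 (8→7→4→2→5→1→6→9→3, push 1): res(4,2)=2
after path 4 (8→2→4→3, push 1): res(4,2)=3
after path 5 (8→2→10→3, push 28): res(4,2)=3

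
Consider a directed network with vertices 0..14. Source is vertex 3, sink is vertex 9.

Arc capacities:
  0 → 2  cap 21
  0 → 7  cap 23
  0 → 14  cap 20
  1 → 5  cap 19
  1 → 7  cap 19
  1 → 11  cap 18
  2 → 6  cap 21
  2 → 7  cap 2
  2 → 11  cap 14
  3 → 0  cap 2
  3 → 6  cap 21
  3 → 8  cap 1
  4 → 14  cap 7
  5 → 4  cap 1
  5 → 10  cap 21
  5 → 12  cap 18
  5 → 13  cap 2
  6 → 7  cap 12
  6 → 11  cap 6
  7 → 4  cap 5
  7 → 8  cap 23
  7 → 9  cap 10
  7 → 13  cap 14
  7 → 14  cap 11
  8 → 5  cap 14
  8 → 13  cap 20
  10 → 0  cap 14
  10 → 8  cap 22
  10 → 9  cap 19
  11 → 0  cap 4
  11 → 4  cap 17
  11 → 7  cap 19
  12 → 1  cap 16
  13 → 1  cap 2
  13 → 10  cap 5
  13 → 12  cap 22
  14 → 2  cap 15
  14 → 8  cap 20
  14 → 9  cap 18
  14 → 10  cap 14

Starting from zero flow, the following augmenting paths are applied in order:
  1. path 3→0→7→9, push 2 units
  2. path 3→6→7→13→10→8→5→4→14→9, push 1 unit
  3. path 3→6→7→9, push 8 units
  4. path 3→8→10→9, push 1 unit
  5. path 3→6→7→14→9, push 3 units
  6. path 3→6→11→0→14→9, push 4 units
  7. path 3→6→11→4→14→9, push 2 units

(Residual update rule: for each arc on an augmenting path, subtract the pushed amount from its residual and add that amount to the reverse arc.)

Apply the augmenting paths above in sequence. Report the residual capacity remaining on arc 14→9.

Residual capacity of (14,9): 8

after path 1 (3→0→7→9, push 2): res(14,9)=18
after path 2 (3→6→7→13→10→8→5→4→14→9, push 1): res(14,9)=17
after path 3 (3→6→7→9, push 8): res(14,9)=17
after path 4 (3→8→10→9, push 1): res(14,9)=17
after path 5 (3→6→7→14→9, push 3): res(14,9)=14
after path 6 (3→6→11→0→14→9, push 4): res(14,9)=10
after path 7 (3→6→11→4→14→9, push 2): res(14,9)=8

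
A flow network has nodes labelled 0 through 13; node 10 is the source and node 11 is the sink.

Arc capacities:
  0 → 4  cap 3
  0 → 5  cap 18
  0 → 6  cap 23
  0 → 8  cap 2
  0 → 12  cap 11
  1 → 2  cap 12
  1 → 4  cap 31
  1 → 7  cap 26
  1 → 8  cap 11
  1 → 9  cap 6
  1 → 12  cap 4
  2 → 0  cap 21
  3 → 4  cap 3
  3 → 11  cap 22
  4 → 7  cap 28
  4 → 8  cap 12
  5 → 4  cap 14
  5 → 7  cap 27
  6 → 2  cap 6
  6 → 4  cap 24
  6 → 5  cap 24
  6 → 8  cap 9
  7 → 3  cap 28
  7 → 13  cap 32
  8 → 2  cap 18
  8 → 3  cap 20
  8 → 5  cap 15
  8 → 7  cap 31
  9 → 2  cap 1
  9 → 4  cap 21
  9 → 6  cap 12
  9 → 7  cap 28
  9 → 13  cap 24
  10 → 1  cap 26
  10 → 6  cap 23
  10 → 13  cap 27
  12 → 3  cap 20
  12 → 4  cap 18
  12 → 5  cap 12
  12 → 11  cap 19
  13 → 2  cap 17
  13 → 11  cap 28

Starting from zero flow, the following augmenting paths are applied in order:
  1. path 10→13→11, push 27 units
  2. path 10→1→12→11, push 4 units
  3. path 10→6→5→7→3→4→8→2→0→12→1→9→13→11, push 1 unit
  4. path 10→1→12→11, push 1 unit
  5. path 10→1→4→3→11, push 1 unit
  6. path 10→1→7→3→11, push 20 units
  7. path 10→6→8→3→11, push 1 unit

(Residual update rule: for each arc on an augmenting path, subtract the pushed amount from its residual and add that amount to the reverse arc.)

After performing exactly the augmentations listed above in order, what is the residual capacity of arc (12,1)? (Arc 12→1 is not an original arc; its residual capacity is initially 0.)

Residual capacity of (12,1): 4

after path 1 (10→13→11, push 27): res(12,1)=0
after path 2 (10→1→12→11, push 4): res(12,1)=4
after path 3 (10→6→5→7→3→4→8→2→0→12→1→9→13→11, push 1): res(12,1)=3
after path 4 (10→1→12→11, push 1): res(12,1)=4
after path 5 (10→1→4→3→11, push 1): res(12,1)=4
after path 6 (10→1→7→3→11, push 20): res(12,1)=4
after path 7 (10→6→8→3→11, push 1): res(12,1)=4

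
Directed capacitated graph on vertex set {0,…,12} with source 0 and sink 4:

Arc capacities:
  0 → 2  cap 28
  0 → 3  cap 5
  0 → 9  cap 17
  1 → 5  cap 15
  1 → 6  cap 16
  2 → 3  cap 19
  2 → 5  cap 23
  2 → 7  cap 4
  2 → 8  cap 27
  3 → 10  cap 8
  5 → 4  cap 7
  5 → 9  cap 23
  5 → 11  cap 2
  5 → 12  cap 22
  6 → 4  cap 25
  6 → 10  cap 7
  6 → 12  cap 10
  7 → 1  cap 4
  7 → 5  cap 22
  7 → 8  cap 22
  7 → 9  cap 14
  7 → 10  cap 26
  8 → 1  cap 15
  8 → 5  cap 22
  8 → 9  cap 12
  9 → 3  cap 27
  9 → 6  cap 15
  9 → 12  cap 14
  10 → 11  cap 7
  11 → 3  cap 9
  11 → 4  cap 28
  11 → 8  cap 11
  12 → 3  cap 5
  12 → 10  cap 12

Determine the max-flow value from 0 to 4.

augment #1: 0→2→5→4 bottleneck 7, total now 7
augment #2: 0→9→6→4 bottleneck 15, total now 22
augment #3: 0→2→5→11→4 bottleneck 2, total now 24
augment #4: 0→3→10→11→4 bottleneck 5, total now 29
augment #5: 0→2→3→10→11→4 bottleneck 2, total now 31
augment #6: 0→2→7→1→6→4 bottleneck 4, total now 35
augment #7: 0→2→8→1→6→4 bottleneck 6, total now 41

Maximum flow value: 41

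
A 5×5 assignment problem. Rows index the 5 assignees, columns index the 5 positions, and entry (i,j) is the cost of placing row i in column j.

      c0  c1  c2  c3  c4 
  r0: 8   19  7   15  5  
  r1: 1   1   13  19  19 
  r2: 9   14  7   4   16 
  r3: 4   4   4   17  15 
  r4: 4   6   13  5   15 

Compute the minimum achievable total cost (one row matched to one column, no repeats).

optimal assignment: row0→col4 (cost 5), row1→col1 (cost 1), row2→col3 (cost 4), row3→col2 (cost 4), row4→col0 (cost 4)
total = 5 + 1 + 4 + 4 + 4 = 18

Minimum assignment cost: 18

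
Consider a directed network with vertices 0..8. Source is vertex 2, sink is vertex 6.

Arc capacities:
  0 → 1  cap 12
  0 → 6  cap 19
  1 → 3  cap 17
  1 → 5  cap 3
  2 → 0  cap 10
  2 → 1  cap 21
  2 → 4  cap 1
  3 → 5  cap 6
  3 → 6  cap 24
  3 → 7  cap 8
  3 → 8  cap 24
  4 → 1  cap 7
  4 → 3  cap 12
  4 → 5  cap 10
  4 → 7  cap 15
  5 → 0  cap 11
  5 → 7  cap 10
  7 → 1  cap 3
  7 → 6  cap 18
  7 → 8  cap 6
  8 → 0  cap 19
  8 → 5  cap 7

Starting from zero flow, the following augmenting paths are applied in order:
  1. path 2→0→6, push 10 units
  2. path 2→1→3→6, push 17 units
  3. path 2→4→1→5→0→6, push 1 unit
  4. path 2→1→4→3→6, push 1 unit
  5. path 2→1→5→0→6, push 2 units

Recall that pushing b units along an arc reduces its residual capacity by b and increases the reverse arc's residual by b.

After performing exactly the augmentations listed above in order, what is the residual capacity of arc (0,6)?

Residual capacity of (0,6): 6

after path 1 (2→0→6, push 10): res(0,6)=9
after path 2 (2→1→3→6, push 17): res(0,6)=9
after path 3 (2→4→1→5→0→6, push 1): res(0,6)=8
after path 4 (2→1→4→3→6, push 1): res(0,6)=8
after path 5 (2→1→5→0→6, push 2): res(0,6)=6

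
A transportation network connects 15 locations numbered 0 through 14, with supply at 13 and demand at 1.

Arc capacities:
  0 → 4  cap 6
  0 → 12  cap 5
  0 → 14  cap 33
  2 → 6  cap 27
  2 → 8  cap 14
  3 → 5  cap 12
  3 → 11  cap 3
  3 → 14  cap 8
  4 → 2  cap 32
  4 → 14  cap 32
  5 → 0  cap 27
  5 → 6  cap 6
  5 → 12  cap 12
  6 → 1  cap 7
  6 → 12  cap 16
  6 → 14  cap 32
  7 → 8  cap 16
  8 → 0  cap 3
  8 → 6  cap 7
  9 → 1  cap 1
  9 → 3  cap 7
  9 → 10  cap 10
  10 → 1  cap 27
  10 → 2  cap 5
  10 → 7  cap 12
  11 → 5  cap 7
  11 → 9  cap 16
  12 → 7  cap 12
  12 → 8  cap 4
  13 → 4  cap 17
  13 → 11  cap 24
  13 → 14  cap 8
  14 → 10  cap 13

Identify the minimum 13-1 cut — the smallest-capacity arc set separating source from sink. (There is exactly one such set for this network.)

Min-cut arcs: {(6,1), (9,1), (9,10), (14,10)} (total capacity 31)

augment #1: 13→11→9→1 push 1
augment #2: 13→14→10→1 push 8
augment #3: 13→4→2→6→1 push 7
augment #4: 13→4→14→10→1 push 5
augment #5: 13→11→9→10→1 push 10
max flow = 31; residual-reachable set from 13 gives S-side
cut edges (S→T): {(6,1), (9,1), (9,10), (14,10)} total cap 31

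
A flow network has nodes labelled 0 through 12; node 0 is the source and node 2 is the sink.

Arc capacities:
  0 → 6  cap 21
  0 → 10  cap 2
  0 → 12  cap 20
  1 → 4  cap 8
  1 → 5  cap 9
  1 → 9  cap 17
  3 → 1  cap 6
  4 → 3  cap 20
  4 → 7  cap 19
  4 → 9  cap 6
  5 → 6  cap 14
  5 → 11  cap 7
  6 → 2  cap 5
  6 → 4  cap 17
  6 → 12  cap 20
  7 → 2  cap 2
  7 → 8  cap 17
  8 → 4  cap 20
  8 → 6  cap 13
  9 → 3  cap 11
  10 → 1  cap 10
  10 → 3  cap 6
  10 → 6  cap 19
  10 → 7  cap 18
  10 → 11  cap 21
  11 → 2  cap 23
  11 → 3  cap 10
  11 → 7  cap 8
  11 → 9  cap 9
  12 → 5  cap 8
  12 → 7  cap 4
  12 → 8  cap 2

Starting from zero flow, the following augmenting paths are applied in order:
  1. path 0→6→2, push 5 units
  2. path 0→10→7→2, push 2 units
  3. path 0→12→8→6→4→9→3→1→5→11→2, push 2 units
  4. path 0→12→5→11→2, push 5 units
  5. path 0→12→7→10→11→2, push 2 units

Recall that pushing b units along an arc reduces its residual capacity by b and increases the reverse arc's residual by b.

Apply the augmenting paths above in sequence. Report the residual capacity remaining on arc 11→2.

after path 1 (0→6→2, push 5): res(11,2)=23
after path 2 (0→10→7→2, push 2): res(11,2)=23
after path 3 (0→12→8→6→4→9→3→1→5→11→2, push 2): res(11,2)=21
after path 4 (0→12→5→11→2, push 5): res(11,2)=16
after path 5 (0→12→7→10→11→2, push 2): res(11,2)=14

Residual capacity of (11,2): 14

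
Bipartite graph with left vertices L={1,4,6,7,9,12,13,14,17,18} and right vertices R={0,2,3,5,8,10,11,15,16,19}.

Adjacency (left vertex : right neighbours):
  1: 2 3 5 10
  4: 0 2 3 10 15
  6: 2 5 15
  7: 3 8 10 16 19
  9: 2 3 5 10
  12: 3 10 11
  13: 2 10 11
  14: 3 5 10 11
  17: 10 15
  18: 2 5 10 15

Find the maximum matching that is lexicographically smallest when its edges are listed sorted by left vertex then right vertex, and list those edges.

|M| = 8 (so the lex-smallest maximum matching has 8 edges)
process left vertices in ascending order; for each, take the smallest-labelled available neighbour that still permits 8 edges overall, or leave it unmatched if none does
lex-smallest matching: {1-2, 4-0, 6-5, 7-8, 9-3, 12-10, 13-11, 17-15}

Lex-smallest maximum matching: {(1,2), (4,0), (6,5), (7,8), (9,3), (12,10), (13,11), (17,15)}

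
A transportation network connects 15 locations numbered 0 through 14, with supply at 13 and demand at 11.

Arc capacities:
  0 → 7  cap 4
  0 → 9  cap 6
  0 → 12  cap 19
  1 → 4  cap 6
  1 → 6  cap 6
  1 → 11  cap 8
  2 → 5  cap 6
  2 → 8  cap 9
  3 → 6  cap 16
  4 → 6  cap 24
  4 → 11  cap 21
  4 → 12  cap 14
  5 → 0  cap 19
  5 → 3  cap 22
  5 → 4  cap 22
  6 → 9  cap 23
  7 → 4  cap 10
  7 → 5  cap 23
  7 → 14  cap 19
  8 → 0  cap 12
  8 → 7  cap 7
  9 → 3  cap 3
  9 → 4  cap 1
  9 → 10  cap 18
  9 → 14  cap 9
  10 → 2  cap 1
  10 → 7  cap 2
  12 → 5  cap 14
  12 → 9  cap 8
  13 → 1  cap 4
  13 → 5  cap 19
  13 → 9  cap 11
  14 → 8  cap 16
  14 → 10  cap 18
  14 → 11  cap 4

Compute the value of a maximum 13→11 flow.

Maximum flow value: 29

augment #1: 13→1→11 bottleneck 4, total now 4
augment #2: 13→5→4→11 bottleneck 19, total now 23
augment #3: 13→9→4→11 bottleneck 1, total now 24
augment #4: 13→9→14→11 bottleneck 4, total now 28
augment #5: 13→9→10→7→4→11 bottleneck 1, total now 29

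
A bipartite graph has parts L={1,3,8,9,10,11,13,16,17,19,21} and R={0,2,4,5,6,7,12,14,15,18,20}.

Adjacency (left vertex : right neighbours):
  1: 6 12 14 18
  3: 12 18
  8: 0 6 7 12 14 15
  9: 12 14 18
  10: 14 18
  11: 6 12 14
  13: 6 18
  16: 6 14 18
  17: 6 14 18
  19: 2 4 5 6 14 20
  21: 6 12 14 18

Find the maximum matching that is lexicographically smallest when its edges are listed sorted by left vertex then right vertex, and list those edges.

Lex-smallest maximum matching: {(1,6), (3,12), (8,0), (9,14), (10,18), (19,2)}

|M| = 6 (so the lex-smallest maximum matching has 6 edges)
process left vertices in ascending order; for each, take the smallest-labelled available neighbour that still permits 6 edges overall, or leave it unmatched if none does
lex-smallest matching: {1-6, 3-12, 8-0, 9-14, 10-18, 19-2}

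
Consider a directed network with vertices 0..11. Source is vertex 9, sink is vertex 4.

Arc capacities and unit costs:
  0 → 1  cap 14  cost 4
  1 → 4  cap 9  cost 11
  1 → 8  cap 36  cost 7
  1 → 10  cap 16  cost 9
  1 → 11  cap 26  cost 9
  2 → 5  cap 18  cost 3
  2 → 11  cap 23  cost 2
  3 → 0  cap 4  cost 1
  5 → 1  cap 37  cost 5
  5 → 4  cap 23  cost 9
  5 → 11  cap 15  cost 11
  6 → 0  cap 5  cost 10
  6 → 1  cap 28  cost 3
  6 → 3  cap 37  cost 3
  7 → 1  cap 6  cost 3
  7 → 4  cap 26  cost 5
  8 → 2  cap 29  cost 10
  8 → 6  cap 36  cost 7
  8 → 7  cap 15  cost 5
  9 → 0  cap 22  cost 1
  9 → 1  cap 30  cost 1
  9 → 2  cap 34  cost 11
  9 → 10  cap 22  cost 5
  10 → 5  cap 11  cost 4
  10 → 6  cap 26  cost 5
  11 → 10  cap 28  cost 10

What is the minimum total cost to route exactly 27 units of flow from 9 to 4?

Minimum cost for 27 units: 432

shortest-cost path #1: 9→1→4 push 9 @ unit cost 12 (adds 108)
shortest-cost path #2: 9→10→5→4 push 11 @ unit cost 18 (adds 198)
shortest-cost path #3: 9→1→8→7→4 push 7 @ unit cost 18 (adds 126)
total cost = 432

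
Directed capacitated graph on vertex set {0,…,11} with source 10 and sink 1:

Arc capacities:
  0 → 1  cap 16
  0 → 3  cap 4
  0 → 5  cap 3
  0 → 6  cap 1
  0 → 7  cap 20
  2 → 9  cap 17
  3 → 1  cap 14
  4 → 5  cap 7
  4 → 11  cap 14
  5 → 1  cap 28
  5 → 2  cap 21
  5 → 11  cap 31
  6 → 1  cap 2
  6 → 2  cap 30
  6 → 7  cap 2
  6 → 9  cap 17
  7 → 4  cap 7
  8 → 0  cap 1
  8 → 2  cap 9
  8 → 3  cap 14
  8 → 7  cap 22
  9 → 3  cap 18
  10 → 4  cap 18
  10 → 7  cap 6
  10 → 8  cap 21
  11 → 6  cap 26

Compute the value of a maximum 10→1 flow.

augment #1: 10→4→5→1 bottleneck 7, total now 7
augment #2: 10→8→0→1 bottleneck 1, total now 8
augment #3: 10→8→3→1 bottleneck 14, total now 22
augment #4: 10→4→11→6→1 bottleneck 2, total now 24

Maximum flow value: 24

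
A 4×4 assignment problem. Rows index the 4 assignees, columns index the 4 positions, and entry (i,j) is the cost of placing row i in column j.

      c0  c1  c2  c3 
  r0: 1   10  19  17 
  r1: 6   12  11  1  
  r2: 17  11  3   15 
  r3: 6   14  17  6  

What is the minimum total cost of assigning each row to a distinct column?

optimal assignment: row0→col0 (cost 1), row1→col3 (cost 1), row2→col2 (cost 3), row3→col1 (cost 14)
total = 1 + 1 + 3 + 14 = 19

Minimum assignment cost: 19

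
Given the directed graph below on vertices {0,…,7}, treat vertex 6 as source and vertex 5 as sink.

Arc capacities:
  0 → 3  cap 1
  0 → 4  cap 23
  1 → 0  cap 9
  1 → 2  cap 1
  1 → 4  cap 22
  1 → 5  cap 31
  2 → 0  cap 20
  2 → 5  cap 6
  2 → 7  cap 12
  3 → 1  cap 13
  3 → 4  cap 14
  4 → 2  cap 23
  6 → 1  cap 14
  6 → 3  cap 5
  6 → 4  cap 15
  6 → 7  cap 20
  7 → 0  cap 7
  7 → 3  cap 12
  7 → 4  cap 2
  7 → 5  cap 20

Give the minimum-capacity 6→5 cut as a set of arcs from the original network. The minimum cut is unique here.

augment #1: 6→1→5 push 14
augment #2: 6→7→5 push 20
augment #3: 6→3→1→5 push 5
augment #4: 6→4→2→5 push 6
augment #5: 6→4→2→0→3→1→5 push 1
augment #6: 6→4→2→7→3→1→5 push 7
max flow = 53; residual-reachable set from 6 gives S-side
cut edges (S→T): {(2,5), (3,1), (6,1), (7,5)} total cap 53

Min-cut arcs: {(2,5), (3,1), (6,1), (7,5)} (total capacity 53)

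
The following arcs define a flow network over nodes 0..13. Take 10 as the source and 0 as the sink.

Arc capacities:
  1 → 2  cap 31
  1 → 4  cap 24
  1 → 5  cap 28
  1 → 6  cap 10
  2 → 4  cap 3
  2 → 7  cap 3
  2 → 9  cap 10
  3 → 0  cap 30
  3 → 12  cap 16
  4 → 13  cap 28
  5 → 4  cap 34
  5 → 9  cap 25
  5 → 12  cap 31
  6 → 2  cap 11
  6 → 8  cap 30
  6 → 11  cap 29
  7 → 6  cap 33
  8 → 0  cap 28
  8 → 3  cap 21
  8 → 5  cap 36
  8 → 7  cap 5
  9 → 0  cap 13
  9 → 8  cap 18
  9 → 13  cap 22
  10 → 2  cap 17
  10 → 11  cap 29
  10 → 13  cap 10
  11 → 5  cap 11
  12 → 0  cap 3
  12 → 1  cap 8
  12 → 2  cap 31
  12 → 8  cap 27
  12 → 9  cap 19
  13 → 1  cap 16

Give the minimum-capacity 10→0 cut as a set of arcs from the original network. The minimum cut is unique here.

augment #1: 10→2→9→0 push 10
augment #2: 10→11→5→9→0 push 3
augment #3: 10→11→5→12→0 push 3
augment #4: 10→2→7→6→8→0 push 3
augment #5: 10→11→5→9→8→0 push 5
augment #6: 10→13→1→6→8→0 push 10
augment #7: 10→2→4→13→1→5→9→8→0 push 3
max flow = 37; residual-reachable set from 10 gives S-side
cut edges (S→T): {(2,4), (2,7), (2,9), (10,13), (11,5)} total cap 37

Min-cut arcs: {(2,4), (2,7), (2,9), (10,13), (11,5)} (total capacity 37)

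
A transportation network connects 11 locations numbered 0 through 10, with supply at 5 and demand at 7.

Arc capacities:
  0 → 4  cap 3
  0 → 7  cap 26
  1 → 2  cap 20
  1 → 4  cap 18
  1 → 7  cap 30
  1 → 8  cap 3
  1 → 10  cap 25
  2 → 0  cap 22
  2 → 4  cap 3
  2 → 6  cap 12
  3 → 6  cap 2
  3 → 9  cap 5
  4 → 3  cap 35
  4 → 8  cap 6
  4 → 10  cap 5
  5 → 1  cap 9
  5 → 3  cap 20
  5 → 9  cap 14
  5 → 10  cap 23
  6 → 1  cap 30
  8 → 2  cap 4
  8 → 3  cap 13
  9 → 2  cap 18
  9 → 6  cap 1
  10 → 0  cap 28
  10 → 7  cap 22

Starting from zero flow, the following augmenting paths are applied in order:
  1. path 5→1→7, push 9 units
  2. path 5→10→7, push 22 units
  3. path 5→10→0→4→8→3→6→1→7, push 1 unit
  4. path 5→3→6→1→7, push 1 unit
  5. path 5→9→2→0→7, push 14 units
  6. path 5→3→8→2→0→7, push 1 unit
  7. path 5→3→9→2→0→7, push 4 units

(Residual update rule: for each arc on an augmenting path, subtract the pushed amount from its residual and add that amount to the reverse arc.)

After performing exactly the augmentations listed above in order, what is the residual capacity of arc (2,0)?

after path 1 (5→1→7, push 9): res(2,0)=22
after path 2 (5→10→7, push 22): res(2,0)=22
after path 3 (5→10→0→4→8→3→6→1→7, push 1): res(2,0)=22
after path 4 (5→3→6→1→7, push 1): res(2,0)=22
after path 5 (5→9→2→0→7, push 14): res(2,0)=8
after path 6 (5→3→8→2→0→7, push 1): res(2,0)=7
after path 7 (5→3→9→2→0→7, push 4): res(2,0)=3

Residual capacity of (2,0): 3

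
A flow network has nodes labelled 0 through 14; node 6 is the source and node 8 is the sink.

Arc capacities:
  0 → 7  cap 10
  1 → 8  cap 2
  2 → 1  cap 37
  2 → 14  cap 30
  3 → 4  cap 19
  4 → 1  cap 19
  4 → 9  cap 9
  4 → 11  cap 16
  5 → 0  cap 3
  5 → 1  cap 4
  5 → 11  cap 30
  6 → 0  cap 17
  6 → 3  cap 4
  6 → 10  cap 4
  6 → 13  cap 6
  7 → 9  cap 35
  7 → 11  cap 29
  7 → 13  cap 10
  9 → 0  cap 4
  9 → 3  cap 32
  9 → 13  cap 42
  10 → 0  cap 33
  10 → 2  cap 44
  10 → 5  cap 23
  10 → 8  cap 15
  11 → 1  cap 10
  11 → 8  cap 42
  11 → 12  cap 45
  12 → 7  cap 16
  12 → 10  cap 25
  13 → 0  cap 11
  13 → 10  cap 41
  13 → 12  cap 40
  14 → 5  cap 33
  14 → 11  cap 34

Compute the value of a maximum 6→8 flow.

Maximum flow value: 24

augment #1: 6→10→8 bottleneck 4, total now 4
augment #2: 6→13→10→8 bottleneck 6, total now 10
augment #3: 6→0→7→11→8 bottleneck 10, total now 20
augment #4: 6→3→4→1→8 bottleneck 2, total now 22
augment #5: 6→3→4→11→8 bottleneck 2, total now 24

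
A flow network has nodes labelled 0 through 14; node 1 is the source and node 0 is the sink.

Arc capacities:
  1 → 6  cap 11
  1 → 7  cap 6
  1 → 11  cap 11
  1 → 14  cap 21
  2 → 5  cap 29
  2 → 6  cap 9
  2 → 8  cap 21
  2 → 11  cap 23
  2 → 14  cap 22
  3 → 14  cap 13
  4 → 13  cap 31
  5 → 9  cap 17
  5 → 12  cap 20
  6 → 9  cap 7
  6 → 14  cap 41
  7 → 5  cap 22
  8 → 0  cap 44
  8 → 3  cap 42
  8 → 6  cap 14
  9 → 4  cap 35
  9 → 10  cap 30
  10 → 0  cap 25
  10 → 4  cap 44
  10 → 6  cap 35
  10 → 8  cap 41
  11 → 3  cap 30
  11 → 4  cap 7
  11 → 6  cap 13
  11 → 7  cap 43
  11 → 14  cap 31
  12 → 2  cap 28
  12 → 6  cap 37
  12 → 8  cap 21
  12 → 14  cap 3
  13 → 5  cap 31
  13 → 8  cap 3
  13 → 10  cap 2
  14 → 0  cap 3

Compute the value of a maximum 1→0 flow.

Maximum flow value: 27

augment #1: 1→14→0 bottleneck 3, total now 3
augment #2: 1→6→9→10→0 bottleneck 7, total now 10
augment #3: 1→7→5→9→10→0 bottleneck 6, total now 16
augment #4: 1→11→4→13→8→0 bottleneck 3, total now 19
augment #5: 1→11→4→13→10→0 bottleneck 2, total now 21
augment #6: 1→11→7→5→9→10→0 bottleneck 6, total now 27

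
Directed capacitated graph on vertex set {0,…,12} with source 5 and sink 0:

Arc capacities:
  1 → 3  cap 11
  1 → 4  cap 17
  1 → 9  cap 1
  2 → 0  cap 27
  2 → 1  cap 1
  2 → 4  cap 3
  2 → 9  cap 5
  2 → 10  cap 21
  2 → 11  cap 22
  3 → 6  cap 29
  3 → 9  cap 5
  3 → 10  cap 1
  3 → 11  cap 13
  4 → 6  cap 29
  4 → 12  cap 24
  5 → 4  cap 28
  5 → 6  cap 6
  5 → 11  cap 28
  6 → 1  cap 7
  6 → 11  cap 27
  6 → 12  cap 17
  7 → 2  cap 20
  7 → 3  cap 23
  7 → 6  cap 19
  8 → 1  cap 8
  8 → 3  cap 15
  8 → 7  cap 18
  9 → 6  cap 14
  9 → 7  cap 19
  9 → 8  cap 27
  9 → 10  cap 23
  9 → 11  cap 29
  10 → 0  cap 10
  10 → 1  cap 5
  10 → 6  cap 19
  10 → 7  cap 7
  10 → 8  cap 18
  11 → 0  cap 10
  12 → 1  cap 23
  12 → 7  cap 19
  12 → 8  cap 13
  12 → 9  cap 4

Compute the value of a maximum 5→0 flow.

Maximum flow value: 40

augment #1: 5→11→0 bottleneck 10, total now 10
augment #2: 5→4→12→7→2→0 bottleneck 19, total now 29
augment #3: 5→4→12→9→10→0 bottleneck 4, total now 33
augment #4: 5→6→1→3→10→0 bottleneck 1, total now 34
augment #5: 5→6→1→9→10→0 bottleneck 1, total now 35
augment #6: 5→4→12→8→7→2→0 bottleneck 1, total now 36
augment #7: 5→6→1→3→9→10→0 bottleneck 4, total now 40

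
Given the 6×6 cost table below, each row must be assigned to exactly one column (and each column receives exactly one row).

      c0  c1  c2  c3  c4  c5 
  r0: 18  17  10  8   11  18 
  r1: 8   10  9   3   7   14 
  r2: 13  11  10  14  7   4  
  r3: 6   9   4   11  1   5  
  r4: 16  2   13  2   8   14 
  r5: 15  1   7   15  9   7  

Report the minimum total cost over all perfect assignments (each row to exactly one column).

Minimum assignment cost: 26

optimal assignment: row0→col2 (cost 10), row1→col0 (cost 8), row2→col5 (cost 4), row3→col4 (cost 1), row4→col3 (cost 2), row5→col1 (cost 1)
total = 10 + 8 + 4 + 1 + 2 + 1 = 26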